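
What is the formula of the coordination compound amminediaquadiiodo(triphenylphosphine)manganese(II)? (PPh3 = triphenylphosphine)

[Mn(H2O)2I2(NH3)(PPh3)]

Ligands: 1 ammine (NH3, neutral), 2 iodo (I, -1), 1 triphenylphosphine (PPh3, neutral), 2 aqua (H2O, neutral). Ligand charge sum = -2.
With Mn in oxidation state +2, the complex ion is [Mn...].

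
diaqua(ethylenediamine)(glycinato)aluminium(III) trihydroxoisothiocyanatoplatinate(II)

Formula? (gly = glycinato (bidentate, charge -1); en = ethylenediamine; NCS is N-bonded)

[Al(en)(gly)(H2O)2][Pt(NCS)(OH)3]

Cation [Al…]: ligand charges -1, Al(III) ⇒ ion charge 2+.
Anion [Pt…]: ligand charges -4, Pt(II) ⇒ ion charge 2−.
One 2+ cation balances one 2− anion.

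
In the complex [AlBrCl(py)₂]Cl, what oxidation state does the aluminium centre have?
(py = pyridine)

1 chloride outside the brackets (-1 each) → the complex ion is 1+.
Ligand charges: 1×Cl = -1; 2×py neutral; 1×Br = -1; sum -2.
Al + (-2) = 1+ ⇒ Al is +3.

+3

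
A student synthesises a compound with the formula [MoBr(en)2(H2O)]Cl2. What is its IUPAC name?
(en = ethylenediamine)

The 2 chloride counter-ions carry a total charge of -2, so each complex ion is 2+.
Ligand charges: 1×bromo (-1 each), 1×aqua (neutral), 2×ethylenediamine (neutral); total -1. So Mo + (-1) = 2+, giving Mo = +3.
Ligands are named alphabetically: aqua before bromo before ethylenediamine.

aquabromobis(ethylenediamine)molybdenum(III) chloride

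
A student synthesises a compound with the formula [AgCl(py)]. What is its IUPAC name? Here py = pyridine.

There is no counter-ion, so the complex is neutral overall.
Ligand charges: 1×pyridine (neutral), 1×chloro (-1 each); total -1. So Ag + (-1) = 0, giving Ag = +1.
Ligands are named alphabetically: chloro before pyridine.

chloro(pyridine)silver(I)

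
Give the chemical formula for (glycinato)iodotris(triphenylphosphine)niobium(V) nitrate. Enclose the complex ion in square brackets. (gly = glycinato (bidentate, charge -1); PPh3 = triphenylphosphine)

Ligands: 1 glycinato (gly, -1), 3 triphenylphosphine (PPh3, neutral), 1 iodo (I, -1). Ligand charge sum = -2.
Charge balance with nitrate (-1) requires 1 complex ion per 3 nitrate.

[Nb(gly)I(PPh3)3](NO3)3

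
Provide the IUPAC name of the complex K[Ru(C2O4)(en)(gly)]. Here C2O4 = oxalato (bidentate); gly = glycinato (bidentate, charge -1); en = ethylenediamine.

The 1 potassium counter-ion carries a total charge of +1, so each complex ion is 1−.
Ligand charges: 1×oxalato (-2 each), 1×glycinato (-1 each), 1×ethylenediamine (neutral); total -3. So Ru + (-3) = 1−, giving Ru = +2.
Ligands are named alphabetically: ethylenediamine before glycinato before oxalato.
The complex ion is anionic, so ruthenium takes the -ate form ruthenate(II).

potassium (ethylenediamine)(glycinato)oxalatoruthenate(II)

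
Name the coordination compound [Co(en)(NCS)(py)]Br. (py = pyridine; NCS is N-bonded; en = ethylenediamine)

(ethylenediamine)isothiocyanato(pyridine)cobalt(II) bromide

The 1 bromide counter-ion carries a total charge of -1, so each complex ion is 1+.
Ligand charges: 1×pyridine (neutral), 1×isothiocyanato (-1 each), 1×ethylenediamine (neutral); total -1. So Co + (-1) = 1+, giving Co = +2.
Ligands are named alphabetically: ethylenediamine before isothiocyanato before pyridine.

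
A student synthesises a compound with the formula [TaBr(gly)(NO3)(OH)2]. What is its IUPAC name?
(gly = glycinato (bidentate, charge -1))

bromo(glycinato)dihydroxonitratotantalum(V)

There is no counter-ion, so the complex is neutral overall.
Ligand charges: 1×nitrato (-1 each), 1×bromo (-1 each), 2×hydroxo (-1 each), 1×glycinato (-1 each); total -5. So Ta + (-5) = 0, giving Ta = +5.
Ligands are named alphabetically: bromo before glycinato before hydroxo before nitrato.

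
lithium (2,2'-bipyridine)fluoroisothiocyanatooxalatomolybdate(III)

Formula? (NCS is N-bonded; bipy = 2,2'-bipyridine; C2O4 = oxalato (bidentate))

Li[Mo(bipy)(C2O4)F(NCS)]

Ligands: 1 isothiocyanato (NCS, -1), 1 2,2'-bipyridine (bipy, neutral), 1 fluoro (F, -1), 1 oxalato (C2O4, -2). Ligand charge sum = -4.
With Mo in oxidation state +3, the complex ion is [Mo...]^1−.
Charge balance with lithium (+1) requires 1 complex ion per 1 lithium.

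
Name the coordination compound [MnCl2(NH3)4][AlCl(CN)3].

tetraamminedichloromanganese(III) chlorotricyanoaluminate(III)

Aluminium is always +3 in its complexes; the anion's ligand charges sum to -4, so the complex anion is 1−.
A 1:1 salt means the cation carries the equal and opposite charge, 1+.
Cation: ligand charges sum to -2; for the ion to be 1+, Mn = +3.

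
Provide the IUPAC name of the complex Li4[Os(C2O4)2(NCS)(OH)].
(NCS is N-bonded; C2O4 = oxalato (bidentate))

lithium hydroxoisothiocyanatodioxalatoosmate(II)

The 4 lithium counter-ions carry a total charge of +4, so each complex ion is 4−.
Ligand charges: 1×hydroxo (-1 each), 1×isothiocyanato (-1 each), 2×oxalato (-2 each); total -6. So Os + (-6) = 4−, giving Os = +2.
Ligands are named alphabetically: hydroxo before isothiocyanato before oxalato.
The complex ion is anionic, so osmium takes the -ate form osmate(II).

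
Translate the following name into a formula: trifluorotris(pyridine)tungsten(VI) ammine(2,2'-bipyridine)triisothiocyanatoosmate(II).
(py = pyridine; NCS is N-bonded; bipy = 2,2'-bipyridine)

[WF3(py)3][Os(bipy)(NCS)3(NH3)]3

Cation [W…]: ligand charges -3, W(VI) ⇒ ion charge 3+.
Anion [Os…]: ligand charges -3, Os(II) ⇒ ion charge 1−.
One 3+ cation requires 3 of the 1− anion.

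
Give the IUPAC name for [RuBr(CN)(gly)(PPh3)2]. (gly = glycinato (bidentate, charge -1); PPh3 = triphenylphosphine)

There is no counter-ion, so the complex is neutral overall.
Ligand charges: 1×bromo (-1 each), 1×glycinato (-1 each), 2×triphenylphosphine (neutral), 1×cyano (-1 each); total -3. So Ru + (-3) = 0, giving Ru = +3.
Ligands are named alphabetically: bromo before cyano before glycinato before triphenylphosphine.

bromocyano(glycinato)bis(triphenylphosphine)ruthenium(III)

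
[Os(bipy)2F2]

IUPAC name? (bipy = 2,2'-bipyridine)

There is no counter-ion, so the complex is neutral overall.
Ligand charges: 2×2,2'-bipyridine (neutral), 2×fluoro (-1 each); total -2. So Os + (-2) = 0, giving Os = +2.
Ligands are named alphabetically: bipyridine before fluoro.

bis(2,2'-bipyridine)difluoroosmium(II)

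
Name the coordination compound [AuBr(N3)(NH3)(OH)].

ammineazidobromohydroxogold(III)

There is no counter-ion, so the complex is neutral overall.
Ligand charges: 1×bromo (-1 each), 1×azido (-1 each), 1×hydroxo (-1 each), 1×ammine (neutral); total -3. So Au + (-3) = 0, giving Au = +3.
Ligands are named alphabetically: ammine before azido before bromo before hydroxo.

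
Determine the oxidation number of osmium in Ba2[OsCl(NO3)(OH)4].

+2

2 barium outside the brackets (+2 each) → the complex ion is 4−.
Ligand charges: 4×OH = -4; 1×NO3 = -1; 1×Cl = -1; sum -6.
Os + (-6) = 4− ⇒ Os is +2.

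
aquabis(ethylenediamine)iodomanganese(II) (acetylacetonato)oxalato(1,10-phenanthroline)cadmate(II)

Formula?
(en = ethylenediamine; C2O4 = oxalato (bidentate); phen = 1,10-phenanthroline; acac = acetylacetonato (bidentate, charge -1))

Cation [Mn…]: ligand charges -1, Mn(II) ⇒ ion charge 1+.
Anion [Cd…]: ligand charges -3, Cd(II) ⇒ ion charge 1−.
One 1+ cation balances one 1− anion.

[Mn(en)2(H2O)I][Cd(acac)(C2O4)(phen)]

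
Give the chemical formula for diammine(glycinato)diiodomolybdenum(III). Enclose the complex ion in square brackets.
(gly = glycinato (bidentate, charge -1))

[Mo(gly)I2(NH3)2]

Ligands: 1 glycinato (gly, -1), 2 iodo (I, -1), 2 ammine (NH3, neutral). Ligand charge sum = -3.
With Mo in oxidation state +3, the complex ion is [Mo...].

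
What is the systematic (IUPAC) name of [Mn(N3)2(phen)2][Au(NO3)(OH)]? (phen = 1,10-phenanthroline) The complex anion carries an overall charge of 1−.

diazidobis(1,10-phenanthroline)manganese(III) hydroxonitratoaurate(I)

Both ions are complex: the cation is named first with the plain metal name, the anion second with the -ate form; each ion's ligands are alphabetised independently.
The complex anion is given as 1−; its ligand charges sum to -2, so Au = +1.
A 1:1 salt means the cation carries the equal and opposite charge, 1+.
Cation: ligand charges sum to -2; for the ion to be 1+, Mn = +3.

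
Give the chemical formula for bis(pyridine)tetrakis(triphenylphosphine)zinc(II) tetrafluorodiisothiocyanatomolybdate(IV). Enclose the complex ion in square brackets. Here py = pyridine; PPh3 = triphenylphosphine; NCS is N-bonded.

Cation [Zn…]: ligand charges 0, Zn(II) ⇒ ion charge 2+.
Anion [Mo…]: ligand charges -6, Mo(IV) ⇒ ion charge 2−.
One 2+ cation balances one 2− anion.

[Zn(PPh3)4(py)2][MoF4(NCS)2]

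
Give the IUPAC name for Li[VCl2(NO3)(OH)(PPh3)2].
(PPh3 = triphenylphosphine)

lithium dichlorohydroxonitratobis(triphenylphosphine)vanadate(III)

The 1 lithium counter-ion carries a total charge of +1, so each complex ion is 1−.
Ligand charges: 1×nitrato (-1 each), 2×triphenylphosphine (neutral), 2×chloro (-1 each), 1×hydroxo (-1 each); total -4. So V + (-4) = 1−, giving V = +3.
Ligands are named alphabetically: chloro before hydroxo before nitrato before triphenylphosphine.
The complex ion is anionic, so vanadium takes the -ate form vanadate(III).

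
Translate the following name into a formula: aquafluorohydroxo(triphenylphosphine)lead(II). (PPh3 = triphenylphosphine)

[PbF(H2O)(OH)(PPh3)]

Ligands: 1 fluoro (F, -1), 1 hydroxo (OH, -1), 1 aqua (H2O, neutral), 1 triphenylphosphine (PPh3, neutral). Ligand charge sum = -2.
With Pb in oxidation state +2, the complex ion is [Pb...].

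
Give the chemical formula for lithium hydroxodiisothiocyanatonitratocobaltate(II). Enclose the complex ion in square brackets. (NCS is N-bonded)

Li2[Co(NCS)2(NO3)(OH)]

Ligands: 1 nitrato (NO3, -1), 2 isothiocyanato (NCS, -1), 1 hydroxo (OH, -1). Ligand charge sum = -4.
With Co in oxidation state +2, the complex ion is [Co...]^2−.
Charge balance with lithium (+1) requires 1 complex ion per 2 lithium.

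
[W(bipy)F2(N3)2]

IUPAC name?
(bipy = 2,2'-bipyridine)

diazido(2,2'-bipyridine)difluorotungsten(IV)

There is no counter-ion, so the complex is neutral overall.
Ligand charges: 2×azido (-1 each), 2×fluoro (-1 each), 1×2,2'-bipyridine (neutral); total -4. So W + (-4) = 0, giving W = +4.
Ligands are named alphabetically: azido before bipyridine before fluoro.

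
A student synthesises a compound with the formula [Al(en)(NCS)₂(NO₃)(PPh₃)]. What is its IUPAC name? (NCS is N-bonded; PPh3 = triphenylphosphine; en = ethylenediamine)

(ethylenediamine)diisothiocyanatonitrato(triphenylphosphine)aluminium(III)

There is no counter-ion, so the complex is neutral overall.
Ligand charges: 2×isothiocyanato (-1 each), 1×nitrato (-1 each), 1×triphenylphosphine (neutral), 1×ethylenediamine (neutral); total -3. So Al + (-3) = 0, giving Al = +3.
Ligands are named alphabetically: ethylenediamine before isothiocyanato before nitrato before triphenylphosphine.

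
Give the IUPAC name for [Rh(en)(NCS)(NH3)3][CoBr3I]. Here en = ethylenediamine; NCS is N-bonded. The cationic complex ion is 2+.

The complex cation is given as 2+; its ligand charges sum to -1, so Rh = +3.
A 1:1 salt means the anion carries the equal and opposite charge, 2−.
Anion: ligand charges sum to -4; for the ion to be 2−, Co = +2.

triammine(ethylenediamine)isothiocyanatorhodium(III) tribromoiodocobaltate(II)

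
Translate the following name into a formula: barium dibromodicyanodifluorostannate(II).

Ba2[SnBr2(CN)2F2]

Ligands: 2 bromo (Br, -1), 2 fluoro (F, -1), 2 cyano (CN, -1). Ligand charge sum = -6.
Charge balance with barium (+2) requires 1 complex ion per 2 barium.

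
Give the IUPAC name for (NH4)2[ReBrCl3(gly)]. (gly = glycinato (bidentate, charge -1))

ammonium bromotrichloro(glycinato)rhenate(III)

The 2 ammonium counter-ions carry a total charge of +2, so each complex ion is 2−.
Ligand charges: 3×chloro (-1 each), 1×glycinato (-1 each), 1×bromo (-1 each); total -5. So Re + (-5) = 2−, giving Re = +3.
The complex ion is anionic, so rhenium takes the -ate form rhenate(III).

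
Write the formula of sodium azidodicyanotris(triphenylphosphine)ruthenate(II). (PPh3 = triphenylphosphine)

Na[Ru(CN)2(N3)(PPh3)3]

Ligands: 1 azido (N3, -1), 3 triphenylphosphine (PPh3, neutral), 2 cyano (CN, -1). Ligand charge sum = -3.
Charge balance with sodium (+1) requires 1 complex ion per 1 sodium.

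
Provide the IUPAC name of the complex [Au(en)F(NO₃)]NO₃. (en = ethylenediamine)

The 1 nitrate counter-ion carries a total charge of -1, so each complex ion is 1+.
Ligand charges: 1×ethylenediamine (neutral), 1×fluoro (-1 each), 1×nitrato (-1 each); total -2. So Au + (-2) = 1+, giving Au = +3.
Ligands are named alphabetically: ethylenediamine before fluoro before nitrato.

(ethylenediamine)fluoronitratogold(III) nitrate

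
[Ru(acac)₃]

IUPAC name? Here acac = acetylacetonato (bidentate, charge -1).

tris(acetylacetonato)ruthenium(III)

There is no counter-ion, so the complex is neutral overall.
Ligand charges: 3×acetylacetonato (-1 each); total -3. So Ru + (-3) = 0, giving Ru = +3.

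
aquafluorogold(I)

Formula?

[AuF(H2O)]

Ligands: 1 fluoro (F, -1), 1 aqua (H2O, neutral). Ligand charge sum = -1.
With Au in oxidation state +1, the complex ion is [Au...].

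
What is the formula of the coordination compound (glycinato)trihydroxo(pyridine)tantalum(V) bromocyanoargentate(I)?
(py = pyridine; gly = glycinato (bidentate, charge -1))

Cation [Ta…]: ligand charges -4, Ta(V) ⇒ ion charge 1+.
Anion [Ag…]: ligand charges -2, Ag(I) ⇒ ion charge 1−.
One 1+ cation balances one 1− anion.

[Ta(gly)(OH)3(py)][AgBr(CN)]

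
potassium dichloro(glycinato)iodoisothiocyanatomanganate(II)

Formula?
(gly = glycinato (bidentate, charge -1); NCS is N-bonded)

K3[MnCl2(gly)I(NCS)]

Ligands: 2 chloro (Cl, -1), 1 iodo (I, -1), 1 glycinato (gly, -1), 1 isothiocyanato (NCS, -1). Ligand charge sum = -5.
Charge balance with potassium (+1) requires 1 complex ion per 3 potassium.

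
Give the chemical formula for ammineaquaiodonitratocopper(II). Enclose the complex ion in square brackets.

Ligands: 1 aqua (H2O, neutral), 1 ammine (NH3, neutral), 1 iodo (I, -1), 1 nitrato (NO3, -1). Ligand charge sum = -2.
With Cu in oxidation state +2, the complex ion is [Cu...].

[Cu(H2O)I(NH3)(NO3)]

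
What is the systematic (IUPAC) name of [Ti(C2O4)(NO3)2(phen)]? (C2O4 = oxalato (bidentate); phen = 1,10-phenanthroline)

dinitratooxalato(1,10-phenanthroline)titanium(IV)

There is no counter-ion, so the complex is neutral overall.
Ligand charges: 1×oxalato (-2 each), 2×nitrato (-1 each), 1×1,10-phenanthroline (neutral); total -4. So Ti + (-4) = 0, giving Ti = +4.
Ligands are named alphabetically: nitrato before oxalato before phenanthroline.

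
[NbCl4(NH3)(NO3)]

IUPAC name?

amminetetrachloronitratoniobium(V)

There is no counter-ion, so the complex is neutral overall.
Ligand charges: 1×ammine (neutral), 1×nitrato (-1 each), 4×chloro (-1 each); total -5. So Nb + (-5) = 0, giving Nb = +5.
Ligands are named alphabetically: ammine before chloro before nitrato.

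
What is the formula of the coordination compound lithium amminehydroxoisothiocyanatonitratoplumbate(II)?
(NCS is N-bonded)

Li[Pb(NCS)(NH3)(NO3)(OH)]

Ligands: 1 ammine (NH3, neutral), 1 nitrato (NO3, -1), 1 isothiocyanato (NCS, -1), 1 hydroxo (OH, -1). Ligand charge sum = -3.
With Pb in oxidation state +2, the complex ion is [Pb...]^1−.
Charge balance with lithium (+1) requires 1 complex ion per 1 lithium.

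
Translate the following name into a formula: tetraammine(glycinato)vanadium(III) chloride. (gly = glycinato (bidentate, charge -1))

Ligands: 4 ammine (NH3, neutral), 1 glycinato (gly, -1). Ligand charge sum = -1.
Charge balance with chloride (-1) requires 1 complex ion per 2 chloride.

[V(gly)(NH3)4]Cl2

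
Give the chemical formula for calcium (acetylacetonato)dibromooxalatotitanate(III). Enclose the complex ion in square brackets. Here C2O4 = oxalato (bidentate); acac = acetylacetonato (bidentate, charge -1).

Ligands: 1 oxalato (C2O4, -2), 2 bromo (Br, -1), 1 acetylacetonato (acac, -1). Ligand charge sum = -5.
With Ti in oxidation state +3, the complex ion is [Ti...]^2−.
Charge balance with calcium (+2) requires 1 complex ion per 1 calcium.

Ca[Ti(acac)Br2(C2O4)]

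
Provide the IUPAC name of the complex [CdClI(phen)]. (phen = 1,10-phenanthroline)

chloroiodo(1,10-phenanthroline)cadmium(II)

There is no counter-ion, so the complex is neutral overall.
Ligand charges: 1×iodo (-1 each), 1×1,10-phenanthroline (neutral), 1×chloro (-1 each); total -2. So Cd + (-2) = 0, giving Cd = +2.
Ligands are named alphabetically: chloro before iodo before phenanthroline.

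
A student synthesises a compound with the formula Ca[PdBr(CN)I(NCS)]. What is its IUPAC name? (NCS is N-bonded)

calcium bromocyanoiodoisothiocyanatopalladate(II)

The 1 calcium counter-ion carries a total charge of +2, so each complex ion is 2−.
Ligand charges: 1×bromo (-1 each), 1×cyano (-1 each), 1×iodo (-1 each), 1×isothiocyanato (-1 each); total -4. So Pd + (-4) = 2−, giving Pd = +2.
The complex ion is anionic, so palladium takes the -ate form palladate(II).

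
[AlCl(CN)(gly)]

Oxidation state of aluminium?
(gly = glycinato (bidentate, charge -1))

+3

No counter-ion: the bracketed complex is neutral.
Ligand charges: 1×Cl = -1; 1×gly = -1; 1×CN = -1; sum -3.
Al + (-3) = 0 ⇒ Al is +3.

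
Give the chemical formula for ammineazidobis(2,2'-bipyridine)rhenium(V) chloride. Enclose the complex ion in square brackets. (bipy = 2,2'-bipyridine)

[Re(bipy)2(N3)(NH3)]Cl4

Ligands: 2 2,2'-bipyridine (bipy, neutral), 1 ammine (NH3, neutral), 1 azido (N3, -1). Ligand charge sum = -1.
With Re in oxidation state +5, the complex ion is [Re...]^4+.
Charge balance with chloride (-1) requires 1 complex ion per 4 chloride.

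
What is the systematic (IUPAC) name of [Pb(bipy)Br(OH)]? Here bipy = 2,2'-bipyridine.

There is no counter-ion, so the complex is neutral overall.
Ligand charges: 1×2,2'-bipyridine (neutral), 1×bromo (-1 each), 1×hydroxo (-1 each); total -2. So Pb + (-2) = 0, giving Pb = +2.
Ligands are named alphabetically: bipyridine before bromo before hydroxo.

(2,2'-bipyridine)bromohydroxolead(II)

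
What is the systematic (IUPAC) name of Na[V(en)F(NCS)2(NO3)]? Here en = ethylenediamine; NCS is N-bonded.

The 1 sodium counter-ion carries a total charge of +1, so each complex ion is 1−.
Ligand charges: 1×ethylenediamine (neutral), 2×isothiocyanato (-1 each), 1×nitrato (-1 each), 1×fluoro (-1 each); total -4. So V + (-4) = 1−, giving V = +3.
Ligands are named alphabetically: ethylenediamine before fluoro before isothiocyanato before nitrato.
The complex ion is anionic, so vanadium takes the -ate form vanadate(III).

sodium (ethylenediamine)fluorodiisothiocyanatonitratovanadate(III)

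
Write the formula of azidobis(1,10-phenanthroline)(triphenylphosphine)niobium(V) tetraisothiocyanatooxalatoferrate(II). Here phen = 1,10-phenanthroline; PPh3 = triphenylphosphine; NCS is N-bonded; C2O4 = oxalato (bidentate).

Cation [Nb…]: ligand charges -1, Nb(V) ⇒ ion charge 4+.
Anion [Fe…]: ligand charges -6, Fe(II) ⇒ ion charge 4−.
One 4+ cation balances one 4− anion.

[Nb(N3)(phen)2(PPh3)][Fe(C2O4)(NCS)4]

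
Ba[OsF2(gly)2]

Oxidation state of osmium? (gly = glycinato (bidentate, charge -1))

1 barium outside the brackets (+2 each) → the complex ion is 2−.
Ligand charges: 2×gly = -2; 2×F = -2; sum -4.
Os + (-4) = 2− ⇒ Os is +2.

+2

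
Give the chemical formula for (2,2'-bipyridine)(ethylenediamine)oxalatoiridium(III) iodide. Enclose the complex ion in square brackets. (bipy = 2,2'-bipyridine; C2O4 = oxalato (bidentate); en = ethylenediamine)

[Ir(bipy)(C2O4)(en)]I

Ligands: 1 2,2'-bipyridine (bipy, neutral), 1 oxalato (C2O4, -2), 1 ethylenediamine (en, neutral). Ligand charge sum = -2.
With Ir in oxidation state +3, the complex ion is [Ir...]^1+.
Charge balance with iodide (-1) requires 1 complex ion per 1 iodide.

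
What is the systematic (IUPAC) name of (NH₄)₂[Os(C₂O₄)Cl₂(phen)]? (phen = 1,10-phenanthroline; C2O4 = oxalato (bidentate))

The 2 ammonium counter-ions carry a total charge of +2, so each complex ion is 2−.
Ligand charges: 1×1,10-phenanthroline (neutral), 1×oxalato (-2 each), 2×chloro (-1 each); total -4. So Os + (-4) = 2−, giving Os = +2.
Ligands are named alphabetically: chloro before oxalato before phenanthroline.
The complex ion is anionic, so osmium takes the -ate form osmate(II).

ammonium dichlorooxalato(1,10-phenanthroline)osmate(II)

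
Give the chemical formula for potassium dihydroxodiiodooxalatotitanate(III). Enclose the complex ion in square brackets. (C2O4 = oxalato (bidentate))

K3[Ti(C2O4)I2(OH)2]

Ligands: 2 iodo (I, -1), 1 oxalato (C2O4, -2), 2 hydroxo (OH, -1). Ligand charge sum = -6.
Charge balance with potassium (+1) requires 1 complex ion per 3 potassium.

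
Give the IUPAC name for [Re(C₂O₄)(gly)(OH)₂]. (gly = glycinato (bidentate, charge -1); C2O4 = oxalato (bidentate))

(glycinato)dihydroxooxalatorhenium(V)

There is no counter-ion, so the complex is neutral overall.
Ligand charges: 2×hydroxo (-1 each), 1×glycinato (-1 each), 1×oxalato (-2 each); total -5. So Re + (-5) = 0, giving Re = +5.
Ligands are named alphabetically: glycinato before hydroxo before oxalato.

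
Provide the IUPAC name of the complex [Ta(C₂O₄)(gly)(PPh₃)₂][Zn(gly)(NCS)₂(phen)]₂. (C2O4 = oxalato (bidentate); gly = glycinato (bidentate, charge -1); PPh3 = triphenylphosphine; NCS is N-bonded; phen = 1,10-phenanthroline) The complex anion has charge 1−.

(glycinato)oxalatobis(triphenylphosphine)tantalum(V) (glycinato)diisothiocyanato(1,10-phenanthroline)zincate(II)

Both ions are complex: the cation is named first with the plain metal name, the anion second with the -ate form; each ion's ligands are alphabetised independently.
The complex anion is given as 1−; its ligand charges sum to -3, so Zn = +2.
With 2 anions per cation, the cation must be 2×1 = 2+.
Cation: ligand charges sum to -3; for the ion to be 2+, Ta = +5.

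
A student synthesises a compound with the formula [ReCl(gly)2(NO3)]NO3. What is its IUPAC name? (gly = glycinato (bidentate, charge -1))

chlorobis(glycinato)nitratorhenium(V) nitrate

The 1 nitrate counter-ion carries a total charge of -1, so each complex ion is 1+.
Ligand charges: 1×chloro (-1 each), 2×glycinato (-1 each), 1×nitrato (-1 each); total -4. So Re + (-4) = 1+, giving Re = +5.
Ligands are named alphabetically: chloro before glycinato before nitrato.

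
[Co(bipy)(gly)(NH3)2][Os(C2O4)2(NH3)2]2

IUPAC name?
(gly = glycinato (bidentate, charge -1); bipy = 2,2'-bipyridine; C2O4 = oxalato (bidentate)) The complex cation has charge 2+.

diammine(2,2'-bipyridine)(glycinato)cobalt(III) diamminedioxalatoosmate(III)

The complex cation is given as 2+; its ligand charges sum to -1, so Co = +3.
With 2 anions per cation, each anion must be 2/2 = 1−.
Anion: ligand charges sum to -4; for the ion to be 1−, Os = +3.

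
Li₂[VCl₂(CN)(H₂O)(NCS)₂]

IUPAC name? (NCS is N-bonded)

lithium aquadichlorocyanodiisothiocyanatovanadate(III)

The 2 lithium counter-ions carry a total charge of +2, so each complex ion is 2−.
Ligand charges: 1×aqua (neutral), 2×chloro (-1 each), 1×cyano (-1 each), 2×isothiocyanato (-1 each); total -5. So V + (-5) = 2−, giving V = +3.
The complex ion is anionic, so vanadium takes the -ate form vanadate(III).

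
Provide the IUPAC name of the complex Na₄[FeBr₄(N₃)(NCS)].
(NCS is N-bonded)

sodium azidotetrabromoisothiocyanatoferrate(II)

The 4 sodium counter-ions carry a total charge of +4, so each complex ion is 4−.
Ligand charges: 1×isothiocyanato (-1 each), 1×azido (-1 each), 4×bromo (-1 each); total -6. So Fe + (-6) = 4−, giving Fe = +2.
The complex ion is anionic, so iron takes the -ate form ferrate(II).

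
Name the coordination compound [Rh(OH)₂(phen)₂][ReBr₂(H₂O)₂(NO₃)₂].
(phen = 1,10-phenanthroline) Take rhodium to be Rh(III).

dihydroxobis(1,10-phenanthroline)rhodium(III) diaquadibromodinitratorhenate(III)

Both ions are complex: the cation is named first with the plain metal name, the anion second with the -ate form; each ion's ligands are alphabetised independently.
Rh is given as +3; the cation's ligand charges sum to -2, so the complex cation is 1+.
A 1:1 salt means the anion carries the equal and opposite charge, 1−.
Anion: ligand charges sum to -4; for the ion to be 1−, Re = +3.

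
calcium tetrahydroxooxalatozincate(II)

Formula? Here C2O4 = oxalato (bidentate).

Ligands: 4 hydroxo (OH, -1), 1 oxalato (C2O4, -2). Ligand charge sum = -6.
With Zn in oxidation state +2, the complex ion is [Zn...]^4−.
Charge balance with calcium (+2) requires 1 complex ion per 2 calcium.

Ca2[Zn(C2O4)(OH)4]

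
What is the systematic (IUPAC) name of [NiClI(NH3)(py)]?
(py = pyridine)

amminechloroiodo(pyridine)nickel(II)

There is no counter-ion, so the complex is neutral overall.
Ligand charges: 1×ammine (neutral), 1×chloro (-1 each), 1×pyridine (neutral), 1×iodo (-1 each); total -2. So Ni + (-2) = 0, giving Ni = +2.
Ligands are named alphabetically: ammine before chloro before iodo before pyridine.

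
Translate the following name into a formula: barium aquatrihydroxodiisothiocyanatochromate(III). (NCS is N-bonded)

Ba[Cr(H2O)(NCS)2(OH)3]

Ligands: 1 aqua (H2O, neutral), 3 hydroxo (OH, -1), 2 isothiocyanato (NCS, -1). Ligand charge sum = -5.
With Cr in oxidation state +3, the complex ion is [Cr...]^2−.
Charge balance with barium (+2) requires 1 complex ion per 1 barium.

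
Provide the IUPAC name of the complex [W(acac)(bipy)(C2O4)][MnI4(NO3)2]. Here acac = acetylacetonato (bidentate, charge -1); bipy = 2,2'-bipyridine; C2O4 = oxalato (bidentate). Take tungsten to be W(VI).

(acetylacetonato)(2,2'-bipyridine)oxalatotungsten(VI) tetraiododinitratomanganate(III)

Both ions are complex: the cation is named first with the plain metal name, the anion second with the -ate form; each ion's ligands are alphabetised independently.
W is given as +6; the cation's ligand charges sum to -3, so the complex cation is 3+.
A 1:1 salt means the anion carries the equal and opposite charge, 3−.
Anion: ligand charges sum to -6; for the ion to be 3−, Mn = +3.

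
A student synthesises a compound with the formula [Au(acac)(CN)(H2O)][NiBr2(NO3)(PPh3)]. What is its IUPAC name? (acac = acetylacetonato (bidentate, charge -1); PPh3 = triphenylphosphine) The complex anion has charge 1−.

(acetylacetonato)aquacyanogold(III) dibromonitrato(triphenylphosphine)nickelate(II)

The complex anion is given as 1−; its ligand charges sum to -3, so Ni = +2.
A 1:1 salt means the cation carries the equal and opposite charge, 1+.
Cation: ligand charges sum to -2; for the ion to be 1+, Au = +3.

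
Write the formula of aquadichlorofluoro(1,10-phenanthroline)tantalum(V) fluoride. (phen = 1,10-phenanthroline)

Ligands: 1 1,10-phenanthroline (phen, neutral), 1 aqua (H2O, neutral), 1 fluoro (F, -1), 2 chloro (Cl, -1). Ligand charge sum = -3.
Charge balance with fluoride (-1) requires 1 complex ion per 2 fluoride.

[TaCl2F(H2O)(phen)]F2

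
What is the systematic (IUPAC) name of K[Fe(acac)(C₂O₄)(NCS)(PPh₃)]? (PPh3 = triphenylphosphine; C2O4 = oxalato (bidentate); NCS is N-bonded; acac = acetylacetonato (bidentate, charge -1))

potassium (acetylacetonato)isothiocyanatooxalato(triphenylphosphine)ferrate(III)

The 1 potassium counter-ion carries a total charge of +1, so each complex ion is 1−.
Ligand charges: 1×triphenylphosphine (neutral), 1×oxalato (-2 each), 1×isothiocyanato (-1 each), 1×acetylacetonato (-1 each); total -4. So Fe + (-4) = 1−, giving Fe = +3.
The complex ion is anionic, so iron takes the -ate form ferrate(III).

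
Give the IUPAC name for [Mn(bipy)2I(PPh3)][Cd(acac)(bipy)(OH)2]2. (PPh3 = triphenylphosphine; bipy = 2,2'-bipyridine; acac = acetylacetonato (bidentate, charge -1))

bis(2,2'-bipyridine)iodo(triphenylphosphine)manganese(III) (acetylacetonato)(2,2'-bipyridine)dihydroxocadmate(II)

Both ions are complex: the cation is named first with the plain metal name, the anion second with the -ate form; each ion's ligands are alphabetised independently.
Cadmium is always +2 in its complexes; the anion's ligand charges sum to -3, so the complex anion is 1−.
With 2 anions per cation, the cation must be 2×1 = 2+.
Cation: ligand charges sum to -1; for the ion to be 2+, Mn = +3.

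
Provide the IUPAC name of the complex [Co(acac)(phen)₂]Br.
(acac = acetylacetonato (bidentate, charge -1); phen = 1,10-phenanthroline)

The 1 bromide counter-ion carries a total charge of -1, so each complex ion is 1+.
Ligand charges: 1×acetylacetonato (-1 each), 2×1,10-phenanthroline (neutral); total -1. So Co + (-1) = 1+, giving Co = +2.
Ligands are named alphabetically: acetylacetonato before phenanthroline.

(acetylacetonato)bis(1,10-phenanthroline)cobalt(II) bromide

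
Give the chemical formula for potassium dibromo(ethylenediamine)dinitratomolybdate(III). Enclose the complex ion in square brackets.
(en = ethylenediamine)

Ligands: 2 bromo (Br, -1), 2 nitrato (NO3, -1), 1 ethylenediamine (en, neutral). Ligand charge sum = -4.
With Mo in oxidation state +3, the complex ion is [Mo...]^1−.
Charge balance with potassium (+1) requires 1 complex ion per 1 potassium.

K[MoBr2(en)(NO3)2]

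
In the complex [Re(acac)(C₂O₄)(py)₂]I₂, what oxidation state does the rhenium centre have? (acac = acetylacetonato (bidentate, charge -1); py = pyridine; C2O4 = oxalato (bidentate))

+5

2 iodide outside the brackets (-1 each) → the complex ion is 2+.
Ligand charges: 1×acac = -1; 2×py neutral; 1×C2O4 = -2; sum -3.
Re + (-3) = 2+ ⇒ Re is +5.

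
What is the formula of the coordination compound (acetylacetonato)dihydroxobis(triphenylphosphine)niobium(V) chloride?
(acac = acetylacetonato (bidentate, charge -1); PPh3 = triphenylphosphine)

Ligands: 1 acetylacetonato (acac, -1), 2 triphenylphosphine (PPh3, neutral), 2 hydroxo (OH, -1). Ligand charge sum = -3.
With Nb in oxidation state +5, the complex ion is [Nb...]^2+.
Charge balance with chloride (-1) requires 1 complex ion per 2 chloride.

[Nb(acac)(OH)2(PPh3)2]Cl2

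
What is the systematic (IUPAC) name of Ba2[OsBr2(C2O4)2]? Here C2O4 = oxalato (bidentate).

The 2 barium counter-ions carry a total charge of +4, so each complex ion is 4−.
Ligand charges: 2×bromo (-1 each), 2×oxalato (-2 each); total -6. So Os + (-6) = 4−, giving Os = +2.
Ligands are named alphabetically: bromo before oxalato.
The complex ion is anionic, so osmium takes the -ate form osmate(II).

barium dibromodioxalatoosmate(II)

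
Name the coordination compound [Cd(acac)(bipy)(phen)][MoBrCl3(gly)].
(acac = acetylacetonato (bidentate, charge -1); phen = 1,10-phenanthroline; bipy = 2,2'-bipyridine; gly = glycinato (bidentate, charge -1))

Cadmium is always +2 in its complexes; the cation's ligand charges sum to -1, so the complex cation is 1+.
A 1:1 salt means the anion carries the equal and opposite charge, 1−.
Anion: ligand charges sum to -5; for the ion to be 1−, Mo = +4.

(acetylacetonato)(2,2'-bipyridine)(1,10-phenanthroline)cadmium(II) bromotrichloro(glycinato)molybdate(IV)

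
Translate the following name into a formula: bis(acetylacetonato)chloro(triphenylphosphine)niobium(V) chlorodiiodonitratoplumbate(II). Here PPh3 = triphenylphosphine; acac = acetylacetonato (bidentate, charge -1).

Cation [Nb…]: ligand charges -3, Nb(V) ⇒ ion charge 2+.
Anion [Pb…]: ligand charges -4, Pb(II) ⇒ ion charge 2−.
One 2+ cation balances one 2− anion.

[Nb(acac)2Cl(PPh3)][PbClI2(NO3)]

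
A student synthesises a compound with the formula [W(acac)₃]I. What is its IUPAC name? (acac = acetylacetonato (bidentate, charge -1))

tris(acetylacetonato)tungsten(IV) iodide

The 1 iodide counter-ion carries a total charge of -1, so each complex ion is 1+.
Ligand charges: 3×acetylacetonato (-1 each); total -3. So W + (-3) = 1+, giving W = +4.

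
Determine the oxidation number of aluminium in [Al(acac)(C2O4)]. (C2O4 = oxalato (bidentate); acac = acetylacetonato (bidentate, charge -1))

+3

No counter-ion: the bracketed complex is neutral.
Ligand charges: 1×C2O4 = -2; 1×acac = -1; sum -3.
Al + (-3) = 0 ⇒ Al is +3.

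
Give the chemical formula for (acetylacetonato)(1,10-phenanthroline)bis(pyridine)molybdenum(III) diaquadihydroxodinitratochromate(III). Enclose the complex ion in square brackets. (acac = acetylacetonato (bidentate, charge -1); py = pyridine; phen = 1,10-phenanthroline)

Cation [Mo…]: ligand charges -1, Mo(III) ⇒ ion charge 2+.
Anion [Cr…]: ligand charges -4, Cr(III) ⇒ ion charge 1−.
One 2+ cation requires 2 of the 1− anion.

[Mo(acac)(phen)(py)2][Cr(H2O)2(NO3)2(OH)2]2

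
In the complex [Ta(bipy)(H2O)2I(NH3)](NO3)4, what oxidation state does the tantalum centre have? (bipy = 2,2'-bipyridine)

+5

4 nitrate outside the brackets (-1 each) → the complex ion is 4+.
Ligand charges: 1×I = -1; 2×H2O neutral; 1×NH3 neutral; 1×bipy neutral; sum -1.
Ta + (-1) = 4+ ⇒ Ta is +5.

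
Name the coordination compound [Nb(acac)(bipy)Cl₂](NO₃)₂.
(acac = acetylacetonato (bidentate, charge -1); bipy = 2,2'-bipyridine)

The 2 nitrate counter-ions carry a total charge of -2, so each complex ion is 2+.
Ligand charges: 1×acetylacetonato (-1 each), 2×chloro (-1 each), 1×2,2'-bipyridine (neutral); total -3. So Nb + (-3) = 2+, giving Nb = +5.
Ligands are named alphabetically: acetylacetonato before bipyridine before chloro.

(acetylacetonato)(2,2'-bipyridine)dichloroniobium(V) nitrate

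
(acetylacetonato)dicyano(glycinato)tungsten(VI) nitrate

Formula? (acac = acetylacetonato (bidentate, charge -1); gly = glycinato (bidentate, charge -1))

[W(acac)(CN)2(gly)](NO3)2

Ligands: 2 cyano (CN, -1), 1 acetylacetonato (acac, -1), 1 glycinato (gly, -1). Ligand charge sum = -4.
With W in oxidation state +6, the complex ion is [W...]^2+.
Charge balance with nitrate (-1) requires 1 complex ion per 2 nitrate.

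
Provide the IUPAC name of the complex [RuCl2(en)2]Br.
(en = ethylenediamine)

dichlorobis(ethylenediamine)ruthenium(III) bromide

The 1 bromide counter-ion carries a total charge of -1, so each complex ion is 1+.
Ligand charges: 2×chloro (-1 each), 2×ethylenediamine (neutral); total -2. So Ru + (-2) = 1+, giving Ru = +3.
Ligands are named alphabetically: chloro before ethylenediamine.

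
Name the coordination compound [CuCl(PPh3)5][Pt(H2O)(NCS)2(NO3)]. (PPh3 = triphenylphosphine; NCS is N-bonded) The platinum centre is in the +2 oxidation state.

Both ions are complex: the cation is named first with the plain metal name, the anion second with the -ate form; each ion's ligands are alphabetised independently.
Pt is given as +2; the anion's ligand charges sum to -3, so the complex anion is 1−.
A 1:1 salt means the cation carries the equal and opposite charge, 1+.
Cation: ligand charges sum to -1; for the ion to be 1+, Cu = +2.

chloropentakis(triphenylphosphine)copper(II) aquadiisothiocyanatonitratoplatinate(II)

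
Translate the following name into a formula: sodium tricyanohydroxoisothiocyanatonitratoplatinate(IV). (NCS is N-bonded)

Ligands: 1 hydroxo (OH, -1), 1 nitrato (NO3, -1), 1 isothiocyanato (NCS, -1), 3 cyano (CN, -1). Ligand charge sum = -6.
Charge balance with sodium (+1) requires 1 complex ion per 2 sodium.

Na2[Pt(CN)3(NCS)(NO3)(OH)]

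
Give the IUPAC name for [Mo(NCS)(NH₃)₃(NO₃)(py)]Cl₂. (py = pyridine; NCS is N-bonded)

triammineisothiocyanatonitrato(pyridine)molybdenum(IV) chloride

The 2 chloride counter-ions carry a total charge of -2, so each complex ion is 2+.
Ligand charges: 3×ammine (neutral), 1×pyridine (neutral), 1×nitrato (-1 each), 1×isothiocyanato (-1 each); total -2. So Mo + (-2) = 2+, giving Mo = +4.
Ligands are named alphabetically: ammine before isothiocyanato before nitrato before pyridine.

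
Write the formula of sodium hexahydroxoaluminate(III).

Ligands: 6 hydroxo (OH, -1). Ligand charge sum = -6.
With Al in oxidation state +3, the complex ion is [Al...]^3−.
Charge balance with sodium (+1) requires 1 complex ion per 3 sodium.

Na3[Al(OH)6]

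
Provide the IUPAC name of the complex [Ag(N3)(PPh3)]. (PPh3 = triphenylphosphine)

There is no counter-ion, so the complex is neutral overall.
Ligand charges: 1×azido (-1 each), 1×triphenylphosphine (neutral); total -1. So Ag + (-1) = 0, giving Ag = +1.
Ligands are named alphabetically: azido before triphenylphosphine.

azido(triphenylphosphine)silver(I)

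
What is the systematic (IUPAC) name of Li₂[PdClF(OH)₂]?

lithium chlorofluorodihydroxopalladate(II)

The 2 lithium counter-ions carry a total charge of +2, so each complex ion is 2−.
Ligand charges: 1×chloro (-1 each), 2×hydroxo (-1 each), 1×fluoro (-1 each); total -4. So Pd + (-4) = 2−, giving Pd = +2.
Ligands are named alphabetically: chloro before fluoro before hydroxo.
The complex ion is anionic, so palladium takes the -ate form palladate(II).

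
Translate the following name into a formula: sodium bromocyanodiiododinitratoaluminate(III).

Ligands: 2 nitrato (NO3, -1), 1 bromo (Br, -1), 2 iodo (I, -1), 1 cyano (CN, -1). Ligand charge sum = -6.
With Al in oxidation state +3, the complex ion is [Al...]^3−.
Charge balance with sodium (+1) requires 1 complex ion per 3 sodium.

Na3[AlBr(CN)I2(NO3)2]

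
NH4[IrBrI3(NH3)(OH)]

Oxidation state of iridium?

+4

1 ammonium outside the brackets (+1 each) → the complex ion is 1−.
Ligand charges: 3×I = -3; 1×NH3 neutral; 1×Br = -1; 1×OH = -1; sum -5.
Ir + (-5) = 1− ⇒ Ir is +4.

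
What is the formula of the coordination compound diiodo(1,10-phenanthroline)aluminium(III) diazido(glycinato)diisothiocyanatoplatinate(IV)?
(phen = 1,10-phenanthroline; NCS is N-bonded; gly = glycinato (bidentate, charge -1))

[AlI2(phen)][Pt(gly)(N3)2(NCS)2]

Cation [Al…]: ligand charges -2, Al(III) ⇒ ion charge 1+.
Anion [Pt…]: ligand charges -5, Pt(IV) ⇒ ion charge 1−.
One 1+ cation balances one 1− anion.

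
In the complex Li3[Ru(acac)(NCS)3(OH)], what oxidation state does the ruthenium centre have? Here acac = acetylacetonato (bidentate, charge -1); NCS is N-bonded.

3 lithium outside the brackets (+1 each) → the complex ion is 3−.
Ligand charges: 1×OH = -1; 1×acac = -1; 3×NCS = -3; sum -5.
Ru + (-5) = 3− ⇒ Ru is +2.

+2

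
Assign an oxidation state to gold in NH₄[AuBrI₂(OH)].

1 ammonium outside the brackets (+1 each) → the complex ion is 1−.
Ligand charges: 1×OH = -1; 2×I = -2; 1×Br = -1; sum -4.
Au + (-4) = 1− ⇒ Au is +3.

+3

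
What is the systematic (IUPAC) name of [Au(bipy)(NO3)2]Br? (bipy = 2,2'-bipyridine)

The 1 bromide counter-ion carries a total charge of -1, so each complex ion is 1+.
Ligand charges: 1×2,2'-bipyridine (neutral), 2×nitrato (-1 each); total -2. So Au + (-2) = 1+, giving Au = +3.
Ligands are named alphabetically: bipyridine before nitrato.

(2,2'-bipyridine)dinitratogold(III) bromide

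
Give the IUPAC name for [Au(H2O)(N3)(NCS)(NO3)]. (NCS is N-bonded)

There is no counter-ion, so the complex is neutral overall.
Ligand charges: 1×isothiocyanato (-1 each), 1×nitrato (-1 each), 1×azido (-1 each), 1×aqua (neutral); total -3. So Au + (-3) = 0, giving Au = +3.
Ligands are named alphabetically: aqua before azido before isothiocyanato before nitrato.

aquaazidoisothiocyanatonitratogold(III)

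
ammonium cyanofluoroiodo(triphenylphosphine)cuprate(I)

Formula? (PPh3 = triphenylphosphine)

(NH4)2[Cu(CN)FI(PPh3)]

Ligands: 1 fluoro (F, -1), 1 iodo (I, -1), 1 triphenylphosphine (PPh3, neutral), 1 cyano (CN, -1). Ligand charge sum = -3.
With Cu in oxidation state +1, the complex ion is [Cu...]^2−.
Charge balance with ammonium (+1) requires 1 complex ion per 2 ammonium.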